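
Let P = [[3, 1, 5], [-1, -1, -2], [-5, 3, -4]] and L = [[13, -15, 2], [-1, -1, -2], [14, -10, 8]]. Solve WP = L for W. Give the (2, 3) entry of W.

0

P is on the right of W, so right-multiply by P⁻¹: W = LP⁻¹.
det P = -4, so P⁻¹ = [[-5/2, -19/4, -3/4], [-3/2, -13/4, -1/4], [2, 7/2, 1/2]].
W = LP⁻¹ = [[13, -15, 2], [-1, -1, -2], [14, -10, 8]] · [[-5/2, -19/4, -3/4], [-3/2, -13/4, -1/4], [2, 7/2, 1/2]] = [[-6, -6, -5], [0, 1, 0], [-4, -6, -4]].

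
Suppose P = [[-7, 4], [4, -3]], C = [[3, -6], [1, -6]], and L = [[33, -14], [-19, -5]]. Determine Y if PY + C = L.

Y = [[-2, 4], [4, 5]]

PY = L − C = [[30, -8], [-20, 1]].
Since P multiplies Y on the left, Y = P⁻¹(L − C).
P has determinant 5; P⁻¹ = [[-3/5, -4/5], [-4/5, -7/5]].
Y = P⁻¹(L − C) = [[-2, 4], [4, 5]].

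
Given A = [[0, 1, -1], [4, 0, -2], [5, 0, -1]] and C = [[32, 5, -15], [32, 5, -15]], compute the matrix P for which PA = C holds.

Since A sits to the right of P, P = CA⁻¹.
det A = -6, so A⁻¹ = [[0, -1/6, 1/3], [1, -5/6, 2/3], [0, -5/6, 2/3]].
P = CA⁻¹ = [[32, 5, -15], [32, 5, -15]] · [[0, -1/6, 1/3], [1, -5/6, 2/3], [0, -5/6, 2/3]] = [[5, 3, 4], [5, 3, 4]].

P = [[5, 3, 4], [5, 3, 4]]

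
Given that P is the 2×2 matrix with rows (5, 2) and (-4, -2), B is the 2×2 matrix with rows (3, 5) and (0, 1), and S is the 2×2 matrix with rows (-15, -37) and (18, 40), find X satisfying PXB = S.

X = P⁻¹SB⁻¹ (apply P⁻¹ on the left and B⁻¹ on the right).
det P = -2, so P⁻¹ = [[1, 1], [-2, -5/2]].
B has determinant 3; B⁻¹ = [[1/3, -5/3], [0, 1]].
P⁻¹S = [[3, 3], [-15, -26]].
X = (P⁻¹S)B⁻¹ = [[1, -2], [-5, -1]].

X = [[1, -2], [-5, -1]]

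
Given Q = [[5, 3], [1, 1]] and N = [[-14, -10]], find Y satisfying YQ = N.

Y = [[-2, -4]]

Right-multiplying both sides by Q⁻¹ gives Y = NQ⁻¹.
det Q = 2, so Q⁻¹ = [[1/2, -3/2], [-1/2, 5/2]].
Y = NQ⁻¹ = [[-14, -10]] · [[1/2, -3/2], [-1/2, 5/2]] = [[-2, -4]].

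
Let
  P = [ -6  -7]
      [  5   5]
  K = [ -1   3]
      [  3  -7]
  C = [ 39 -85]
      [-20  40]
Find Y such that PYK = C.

Y = [[-5, 2], [3, -4]]

Isolating Y: multiply by P⁻¹ from the left and K⁻¹ from the right, so Y = P⁻¹CK⁻¹.
det P = 5; the adjugate gives P⁻¹ = [[1, 7/5], [-1, -6/5]].
det K = -2; the adjugate gives K⁻¹ = [[7/2, 3/2], [3/2, 1/2]].
P⁻¹C = [[11, -29], [-15, 37]].
Y = (P⁻¹C)K⁻¹ = [[-5, 2], [3, -4]].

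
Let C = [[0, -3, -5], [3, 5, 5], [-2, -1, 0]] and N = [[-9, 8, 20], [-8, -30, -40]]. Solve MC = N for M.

C is on the right of M, so right-multiply by C⁻¹: M = NC⁻¹.
det C = -5; the adjugate gives C⁻¹ = [[-1, -1, -2], [2, 2, 3], [-7/5, -6/5, -9/5]].
M = NC⁻¹ = [[-9, 8, 20], [-8, -30, -40]] · [[-1, -1, -2], [2, 2, 3], [-7/5, -6/5, -9/5]] = [[-3, 1, 6], [4, -4, -2]].

M = [[-3, 1, 6], [4, -4, -2]]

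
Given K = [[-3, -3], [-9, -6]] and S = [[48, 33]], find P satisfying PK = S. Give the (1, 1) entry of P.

-1

K is on the right of P, so right-multiply by K⁻¹: P = SK⁻¹.
det K = -9, so K⁻¹ = [[2/3, -1/3], [-1, 1/3]].
P = SK⁻¹ = [[48, 33]] · [[2/3, -1/3], [-1, 1/3]] = [[-1, -5]].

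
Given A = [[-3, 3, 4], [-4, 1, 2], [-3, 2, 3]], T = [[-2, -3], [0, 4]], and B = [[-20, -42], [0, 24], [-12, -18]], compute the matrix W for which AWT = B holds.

W = [[2, -3], [0, 0], [4, -3]]

Isolating W: multiply by A⁻¹ from the left and T⁻¹ from the right, so W = A⁻¹BT⁻¹.
det A = 1; the adjugate gives A⁻¹ = [[-1, -1, 2], [6, 3, -10], [-5, -3, 9]].
T has determinant -8; T⁻¹ = [[-1/2, -3/8], [0, 1/4]].
A⁻¹B = [[-4, -18], [0, 0], [-8, -24]].
W = (A⁻¹B)T⁻¹ = [[2, -3], [0, 0], [4, -3]].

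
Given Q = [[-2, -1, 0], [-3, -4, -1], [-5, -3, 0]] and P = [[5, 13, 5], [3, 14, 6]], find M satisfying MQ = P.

Q is on the right of M, so right-multiply by Q⁻¹: M = PQ⁻¹.
det Q = 1; the adjugate gives Q⁻¹ = [[-3, 0, 1], [5, 0, -2], [-11, -1, 5]].
M = PQ⁻¹ = [[5, 13, 5], [3, 14, 6]] · [[-3, 0, 1], [5, 0, -2], [-11, -1, 5]] = [[-5, -5, 4], [-5, -6, 5]].

M = [[-5, -5, 4], [-5, -6, 5]]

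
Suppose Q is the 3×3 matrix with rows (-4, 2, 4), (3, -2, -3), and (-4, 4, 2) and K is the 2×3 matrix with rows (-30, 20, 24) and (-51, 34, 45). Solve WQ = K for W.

Q is on the right of W, so right-multiply by Q⁻¹: W = KQ⁻¹.
det Q = -4; the adjugate gives Q⁻¹ = [[-2, -3, -1/2], [-3/2, -2, 0], [-1, -2, -1/2]].
W = KQ⁻¹ = [[-30, 20, 24], [-51, 34, 45]] · [[-2, -3, -1/2], [-3/2, -2, 0], [-1, -2, -1/2]] = [[6, 2, 3], [6, -5, 3]].

W = [[6, 2, 3], [6, -5, 3]]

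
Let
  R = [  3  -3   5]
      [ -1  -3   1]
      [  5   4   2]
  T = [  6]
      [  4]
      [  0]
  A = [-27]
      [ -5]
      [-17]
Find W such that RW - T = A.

RW = A + T = [[-21], [-1], [-17]].
Left-multiplying both sides by R⁻¹ gives W = R⁻¹(A + T).
det R = 4; the adjugate gives R⁻¹ = [[-5/2, 13/2, 3], [7/4, -19/4, -2], [11/4, -27/4, -3]].
W = R⁻¹(A + T) = [[-5], [2], [0]].

W = [[-5], [2], [0]]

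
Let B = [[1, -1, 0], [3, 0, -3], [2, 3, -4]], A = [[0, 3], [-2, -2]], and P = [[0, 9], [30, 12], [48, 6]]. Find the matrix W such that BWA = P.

W = [[3, -4], [0, -4], [5, 1]]

Isolating W: multiply by B⁻¹ from the left and A⁻¹ from the right, so W = B⁻¹PA⁻¹.
det B = 3; the adjugate gives B⁻¹ = [[3, -4/3, 1], [2, -4/3, 1], [3, -5/3, 1]].
A has determinant 6; A⁻¹ = [[-1/3, -1/2], [1/3, 0]].
B⁻¹P = [[8, 17], [8, 8], [-2, 13]].
W = (B⁻¹P)A⁻¹ = [[3, -4], [0, -4], [5, 1]].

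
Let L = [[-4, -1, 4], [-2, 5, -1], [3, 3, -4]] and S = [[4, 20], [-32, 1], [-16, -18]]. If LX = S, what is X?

L is on the left of X, so left-multiply by L⁻¹: X = L⁻¹S.
det L = -5, so L⁻¹ = [[17/5, -8/5, 19/5], [11/5, -4/5, 12/5], [21/5, -9/5, 22/5]].
X = L⁻¹S = [[17/5, -8/5, 19/5], [11/5, -4/5, 12/5], [21/5, -9/5, 22/5]] · [[4, 20], [-32, 1], [-16, -18]] = [[4, -2], [-4, 0], [4, 3]].

X = [[4, -2], [-4, 0], [4, 3]]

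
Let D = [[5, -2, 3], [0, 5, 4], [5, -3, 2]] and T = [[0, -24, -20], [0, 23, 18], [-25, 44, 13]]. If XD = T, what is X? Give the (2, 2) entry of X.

Since D sits to the right of X, X = TD⁻¹.
det D = -5; the adjugate gives D⁻¹ = [[-22/5, 1, 23/5], [-4, 1, 4], [5, -1, -5]].
X = TD⁻¹ = [[0, -24, -20], [0, 23, 18], [-25, 44, 13]] · [[-22/5, 1, 23/5], [-4, 1, 4], [5, -1, -5]] = [[-4, -4, 4], [-2, 5, 2], [-1, 6, -4]].

5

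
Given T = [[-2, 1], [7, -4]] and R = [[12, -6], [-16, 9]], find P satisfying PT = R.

Right-multiplying both sides by T⁻¹ gives P = RT⁻¹.
det T = 1; the adjugate gives T⁻¹ = [[-4, -1], [-7, -2]].
P = RT⁻¹ = [[12, -6], [-16, 9]] · [[-4, -1], [-7, -2]] = [[-6, 0], [1, -2]].

P = [[-6, 0], [1, -2]]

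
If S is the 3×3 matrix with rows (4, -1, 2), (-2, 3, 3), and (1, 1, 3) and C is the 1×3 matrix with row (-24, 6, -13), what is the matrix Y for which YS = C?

Right-multiplying both sides by S⁻¹ gives Y = CS⁻¹.
S has determinant 5; S⁻¹ = [[6/5, 1, -9/5], [9/5, 2, -16/5], [-1, -1, 2]].
Y = CS⁻¹ = [[-24, 6, -13]] · [[6/5, 1, -9/5], [9/5, 2, -16/5], [-1, -1, 2]] = [[-5, 1, -2]].

Y = [[-5, 1, -2]]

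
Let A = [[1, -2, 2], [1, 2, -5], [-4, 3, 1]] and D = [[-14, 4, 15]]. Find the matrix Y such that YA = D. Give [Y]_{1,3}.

4

A is on the right of Y, so right-multiply by A⁻¹: Y = DA⁻¹.
det A = 1, so A⁻¹ = [[17, 8, 6], [19, 9, 7], [11, 5, 4]].
Y = DA⁻¹ = [[-14, 4, 15]] · [[17, 8, 6], [19, 9, 7], [11, 5, 4]] = [[3, -1, 4]].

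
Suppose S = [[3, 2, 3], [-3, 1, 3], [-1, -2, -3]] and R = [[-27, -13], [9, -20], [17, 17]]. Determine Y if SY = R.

S is on the left of Y, so left-multiply by S⁻¹: Y = S⁻¹R.
det S = 6; the adjugate gives S⁻¹ = [[1/2, 0, 1/2], [-2, -1, -3], [7/6, 2/3, 3/2]].
Y = S⁻¹R = [[1/2, 0, 1/2], [-2, -1, -3], [7/6, 2/3, 3/2]] · [[-27, -13], [9, -20], [17, 17]] = [[-5, 2], [-6, -5], [0, -3]].

Y = [[-5, 2], [-6, -5], [0, -3]]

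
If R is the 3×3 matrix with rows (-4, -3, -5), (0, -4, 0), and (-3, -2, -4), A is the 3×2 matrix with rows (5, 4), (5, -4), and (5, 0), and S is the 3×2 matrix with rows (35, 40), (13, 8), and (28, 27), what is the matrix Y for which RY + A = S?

RY = S − A = [[30, 36], [8, 12], [23, 27]].
Since R multiplies Y on the left, Y = R⁻¹(S − A).
R has determinant -4; R⁻¹ = [[-4, 1/2, 5], [0, -1/4, 0], [3, -1/4, -4]].
Y = R⁻¹(S − A) = [[-1, -3], [-2, -3], [-4, -3]].

Y = [[-1, -3], [-2, -3], [-4, -3]]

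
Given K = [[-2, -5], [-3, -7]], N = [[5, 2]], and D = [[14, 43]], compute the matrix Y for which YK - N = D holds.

YK = D + N = [[19, 45]].
Right-multiplying both sides by K⁻¹ gives Y = (D + N)K⁻¹.
det K = -1, so K⁻¹ = [[7, -5], [-3, 2]].
Y = (D + N)K⁻¹ = [[-2, -5]].

Y = [[-2, -5]]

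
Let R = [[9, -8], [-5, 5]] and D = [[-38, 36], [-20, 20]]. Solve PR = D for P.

Right-multiplying both sides by R⁻¹ gives P = DR⁻¹.
det R = 5, so R⁻¹ = [[1, 8/5], [1, 9/5]].
P = DR⁻¹ = [[-38, 36], [-20, 20]] · [[1, 8/5], [1, 9/5]] = [[-2, 4], [0, 4]].

P = [[-2, 4], [0, 4]]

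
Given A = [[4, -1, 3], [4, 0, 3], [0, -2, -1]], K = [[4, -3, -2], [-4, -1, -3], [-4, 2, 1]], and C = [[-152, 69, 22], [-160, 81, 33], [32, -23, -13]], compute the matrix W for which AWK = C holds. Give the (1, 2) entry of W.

Left-multiply by A⁻¹ and right-multiply by K⁻¹: W = A⁻¹CK⁻¹.
det A = -4; the adjugate gives A⁻¹ = [[-3/2, 7/4, 3/4], [-1, 1, 0], [2, -2, -1]].
det K = -4, so K⁻¹ = [[-5/4, 1/4, -7/4], [-4, 1, -5], [3, -1, 4]].
A⁻¹C = [[-28, 21, 15], [-8, 12, 11], [-16, -1, -9]].
W = (A⁻¹C)K⁻¹ = [[-4, -1, 4], [-5, -1, -2], [-3, 4, -3]].

-1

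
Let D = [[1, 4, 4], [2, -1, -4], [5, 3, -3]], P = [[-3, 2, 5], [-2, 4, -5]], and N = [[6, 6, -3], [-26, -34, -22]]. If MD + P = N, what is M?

M = [[-3, -4, 4], [-5, 3, -5]]

MD = N − P = [[9, 4, -8], [-24, -38, -17]].
D is on the right of M, so right-multiply by D⁻¹: M = (N − P)D⁻¹.
D has determinant 3; D⁻¹ = [[5, 8, -4], [-14/3, -23/3, 4], [11/3, 17/3, -3]].
M = (N − P)D⁻¹ = [[-3, -4, 4], [-5, 3, -5]].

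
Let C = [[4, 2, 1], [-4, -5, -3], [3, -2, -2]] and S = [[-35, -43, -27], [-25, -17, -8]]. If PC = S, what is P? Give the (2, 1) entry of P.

Right-multiplying both sides by C⁻¹ gives P = SC⁻¹.
det C = 5; the adjugate gives C⁻¹ = [[4/5, 2/5, -1/5], [-17/5, -11/5, 8/5], [23/5, 14/5, -12/5]].
P = SC⁻¹ = [[-35, -43, -27], [-25, -17, -8]] · [[4/5, 2/5, -1/5], [-17/5, -11/5, 8/5], [23/5, 14/5, -12/5]] = [[-6, 5, 3], [1, 5, -3]].

1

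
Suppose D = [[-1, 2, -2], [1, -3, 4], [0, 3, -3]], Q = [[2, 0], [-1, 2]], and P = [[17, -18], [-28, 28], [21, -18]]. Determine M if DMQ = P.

M = [[0, 3], [1, -1], [-1, 2]]

Left-multiply by D⁻¹ and right-multiply by Q⁻¹: M = D⁻¹PQ⁻¹.
det D = 3; the adjugate gives D⁻¹ = [[-1, 0, 2/3], [1, 1, 2/3], [1, 1, 1/3]].
Q has determinant 4; Q⁻¹ = [[1/2, 0], [1/4, 1/2]].
D⁻¹P = [[-3, 6], [3, -2], [-4, 4]].
M = (D⁻¹P)Q⁻¹ = [[0, 3], [1, -1], [-1, 2]].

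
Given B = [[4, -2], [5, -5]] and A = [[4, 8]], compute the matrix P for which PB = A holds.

Since B sits to the right of P, P = AB⁻¹.
B has determinant -10; B⁻¹ = [[1/2, -1/5], [1/2, -2/5]].
P = AB⁻¹ = [[4, 8]] · [[1/2, -1/5], [1/2, -2/5]] = [[6, -4]].

P = [[6, -4]]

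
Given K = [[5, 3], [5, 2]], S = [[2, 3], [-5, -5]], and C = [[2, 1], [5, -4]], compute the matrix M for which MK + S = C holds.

MK = C − S = [[0, -2], [10, 1]].
K is on the right of M, so right-multiply by K⁻¹: M = (C − S)K⁻¹.
K has determinant -5; K⁻¹ = [[-2/5, 3/5], [1, -1]].
M = (C − S)K⁻¹ = [[-2, 2], [-3, 5]].

M = [[-2, 2], [-3, 5]]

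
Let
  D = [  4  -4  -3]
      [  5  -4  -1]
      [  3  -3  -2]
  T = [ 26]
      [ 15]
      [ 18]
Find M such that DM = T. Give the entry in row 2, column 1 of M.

-1

Left-multiplying both sides by D⁻¹ gives M = D⁻¹T.
D has determinant 1; D⁻¹ = [[5, 1, -8], [7, 1, -11], [-3, 0, 4]].
M = D⁻¹T = [[5, 1, -8], [7, 1, -11], [-3, 0, 4]] · [[26], [15], [18]] = [[1], [-1], [-6]].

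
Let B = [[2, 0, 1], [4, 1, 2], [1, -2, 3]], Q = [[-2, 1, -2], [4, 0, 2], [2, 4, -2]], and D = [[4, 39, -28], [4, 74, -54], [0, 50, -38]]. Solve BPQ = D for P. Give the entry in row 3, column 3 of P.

3

Isolating P: multiply by B⁻¹ from the left and Q⁻¹ from the right, so P = B⁻¹DQ⁻¹.
B has determinant 5; B⁻¹ = [[7/5, -2/5, -1/5], [-2, 1, 0], [-9/5, 4/5, 2/5]].
det Q = -4; the adjugate gives Q⁻¹ = [[2, 3/2, -1/2], [-3, -2, 1], [-4, -5/2, 1]].
B⁻¹D = [[4, 15, -10], [-4, -4, 2], [-4, 9, -8]].
P = (B⁻¹D)Q⁻¹ = [[3, 1, 3], [-4, -3, 0], [-3, -4, 3]].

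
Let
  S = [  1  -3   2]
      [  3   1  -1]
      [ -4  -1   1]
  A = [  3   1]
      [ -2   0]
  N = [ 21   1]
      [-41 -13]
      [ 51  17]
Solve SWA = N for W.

W = S⁻¹NA⁻¹ (apply S⁻¹ on the left and A⁻¹ on the right).
S has determinant -1; S⁻¹ = [[0, -1, -1], [-1, -9, -7], [-1, -13, -10]].
det A = 2; the adjugate gives A⁻¹ = [[0, -1/2], [1, 3/2]].
S⁻¹N = [[-10, -4], [-9, -3], [2, -2]].
W = (S⁻¹N)A⁻¹ = [[-4, -1], [-3, 0], [-2, -4]].

W = [[-4, -1], [-3, 0], [-2, -4]]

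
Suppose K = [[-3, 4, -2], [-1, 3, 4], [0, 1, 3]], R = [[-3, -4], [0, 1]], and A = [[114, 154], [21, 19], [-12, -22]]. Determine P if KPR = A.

P = K⁻¹AR⁻¹ (apply K⁻¹ on the left and R⁻¹ on the right).
det K = -1; the adjugate gives K⁻¹ = [[-5, 14, -22], [-3, 9, -14], [1, -3, 5]].
det R = -3, so R⁻¹ = [[-1/3, -4/3], [0, 1]].
K⁻¹A = [[-12, -20], [15, 17], [-9, -13]].
P = (K⁻¹A)R⁻¹ = [[4, -4], [-5, -3], [3, -1]].

P = [[4, -4], [-5, -3], [3, -1]]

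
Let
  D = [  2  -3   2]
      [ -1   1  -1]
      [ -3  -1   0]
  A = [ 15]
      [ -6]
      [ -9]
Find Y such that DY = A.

Y = [[4], [-3], [-1]]

Left-multiplying both sides by D⁻¹ gives Y = D⁻¹A.
det D = -3, so D⁻¹ = [[1/3, 2/3, -1/3], [-1, -2, 0], [-4/3, -11/3, 1/3]].
Y = D⁻¹A = [[1/3, 2/3, -1/3], [-1, -2, 0], [-4/3, -11/3, 1/3]] · [[15], [-6], [-9]] = [[4], [-3], [-1]].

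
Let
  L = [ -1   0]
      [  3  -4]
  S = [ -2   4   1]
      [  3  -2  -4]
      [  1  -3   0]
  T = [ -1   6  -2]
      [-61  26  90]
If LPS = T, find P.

P = [[-2, -1, 0], [-1, 5, -1]]

Left-multiply by L⁻¹ and right-multiply by S⁻¹: P = L⁻¹TS⁻¹.
det L = 4, so L⁻¹ = [[-1, 0], [-3/4, -1/4]].
det S = 1, so S⁻¹ = [[-12, -3, -14], [-4, -1, -5], [-7, -2, -8]].
L⁻¹T = [[1, -6, 2], [16, -11, -21]].
P = (L⁻¹T)S⁻¹ = [[-2, -1, 0], [-1, 5, -1]].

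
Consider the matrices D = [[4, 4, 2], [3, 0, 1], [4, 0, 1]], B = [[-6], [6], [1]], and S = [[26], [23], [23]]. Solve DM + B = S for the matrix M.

M = [[5], [2], [2]]

DM = S − B = [[32], [17], [22]].
Since D multiplies M on the left, M = D⁻¹(S − B).
det D = 4; the adjugate gives D⁻¹ = [[0, -1, 1], [1/4, -1, 1/2], [0, 4, -3]].
M = D⁻¹(S − B) = [[5], [2], [2]].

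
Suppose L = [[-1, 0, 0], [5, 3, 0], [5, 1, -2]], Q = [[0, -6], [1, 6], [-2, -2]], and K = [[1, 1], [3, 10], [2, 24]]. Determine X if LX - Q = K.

LX = K + Q = [[1, -5], [4, 16], [0, 22]].
Left-multiplying both sides by L⁻¹ gives X = L⁻¹(K + Q).
det L = 6, so L⁻¹ = [[-1, 0, 0], [5/3, 1/3, 0], [-5/3, 1/6, -1/2]].
X = L⁻¹(K + Q) = [[-1, 5], [3, -3], [-1, 0]].

X = [[-1, 5], [3, -3], [-1, 0]]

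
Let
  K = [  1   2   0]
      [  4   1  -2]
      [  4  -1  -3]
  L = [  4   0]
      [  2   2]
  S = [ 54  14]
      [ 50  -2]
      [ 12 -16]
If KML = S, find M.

M = [[0, -3], [5, 5], [-4, -3]]

M = K⁻¹SL⁻¹ (apply K⁻¹ on the left and L⁻¹ on the right).
K has determinant 3; K⁻¹ = [[-5/3, 2, -4/3], [4/3, -1, 2/3], [-8/3, 3, -7/3]].
L has determinant 8; L⁻¹ = [[1/4, 0], [-1/4, 1/2]].
K⁻¹S = [[-6, -6], [30, 10], [-22, -6]].
M = (K⁻¹S)L⁻¹ = [[0, -3], [5, 5], [-4, -3]].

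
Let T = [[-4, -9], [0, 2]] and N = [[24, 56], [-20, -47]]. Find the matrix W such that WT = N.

W = [[-6, 1], [5, -1]]

Right-multiplying both sides by T⁻¹ gives W = NT⁻¹.
T has determinant -8; T⁻¹ = [[-1/4, -9/8], [0, 1/2]].
W = NT⁻¹ = [[24, 56], [-20, -47]] · [[-1/4, -9/8], [0, 1/2]] = [[-6, 1], [5, -1]].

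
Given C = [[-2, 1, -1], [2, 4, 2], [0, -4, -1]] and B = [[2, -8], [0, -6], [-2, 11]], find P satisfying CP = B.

P = [[-2, 2], [0, -3], [2, 1]]

Left-multiplying both sides by C⁻¹ gives P = C⁻¹B.
C has determinant 2; C⁻¹ = [[2, 5/2, 3], [1, 1, 1], [-4, -4, -5]].
P = C⁻¹B = [[2, 5/2, 3], [1, 1, 1], [-4, -4, -5]] · [[2, -8], [0, -6], [-2, 11]] = [[-2, 2], [0, -3], [2, 1]].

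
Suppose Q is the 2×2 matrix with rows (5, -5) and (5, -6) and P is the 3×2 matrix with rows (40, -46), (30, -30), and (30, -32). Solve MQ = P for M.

Since Q sits to the right of M, M = PQ⁻¹.
det Q = -5; the adjugate gives Q⁻¹ = [[6/5, -1], [1, -1]].
M = PQ⁻¹ = [[40, -46], [30, -30], [30, -32]] · [[6/5, -1], [1, -1]] = [[2, 6], [6, 0], [4, 2]].

M = [[2, 6], [6, 0], [4, 2]]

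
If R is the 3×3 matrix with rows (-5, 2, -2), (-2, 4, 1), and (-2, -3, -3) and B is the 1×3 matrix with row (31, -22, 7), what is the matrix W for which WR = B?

W = [[-5, -3, 0]]

Since R sits to the right of W, W = BR⁻¹.
R has determinant 1; R⁻¹ = [[-9, 12, 10], [-8, 11, 9], [14, -19, -16]].
W = BR⁻¹ = [[31, -22, 7]] · [[-9, 12, 10], [-8, 11, 9], [14, -19, -16]] = [[-5, -3, 0]].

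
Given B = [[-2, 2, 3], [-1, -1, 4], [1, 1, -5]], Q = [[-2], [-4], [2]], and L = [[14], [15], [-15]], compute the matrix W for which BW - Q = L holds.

W = [[-3], [0], [2]]

BW = L + Q = [[12], [11], [-13]].
B is on the left of W, so left-multiply by B⁻¹: W = B⁻¹(L + Q).
B has determinant -4; B⁻¹ = [[-1/4, -13/4, -11/4], [1/4, -7/4, -5/4], [0, -1, -1]].
W = B⁻¹(L + Q) = [[-3], [0], [2]].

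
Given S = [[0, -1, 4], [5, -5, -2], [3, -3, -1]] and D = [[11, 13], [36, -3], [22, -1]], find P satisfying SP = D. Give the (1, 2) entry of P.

S is on the left of P, so left-multiply by S⁻¹: P = S⁻¹D.
det S = 1; the adjugate gives S⁻¹ = [[-1, -13, 22], [-1, -12, 20], [0, -3, 5]].
P = S⁻¹D = [[-1, -13, 22], [-1, -12, 20], [0, -3, 5]] · [[11, 13], [36, -3], [22, -1]] = [[5, 4], [-3, 3], [2, 4]].

4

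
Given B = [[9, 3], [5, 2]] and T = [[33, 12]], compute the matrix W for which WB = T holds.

W = [[2, 3]]

B is on the right of W, so right-multiply by B⁻¹: W = TB⁻¹.
det B = 3, so B⁻¹ = [[2/3, -1], [-5/3, 3]].
W = TB⁻¹ = [[33, 12]] · [[2/3, -1], [-5/3, 3]] = [[2, 3]].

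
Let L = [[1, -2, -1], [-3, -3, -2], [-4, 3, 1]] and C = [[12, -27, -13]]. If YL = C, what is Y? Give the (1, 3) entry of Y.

Right-multiplying both sides by L⁻¹ gives Y = CL⁻¹.
det L = 2; the adjugate gives L⁻¹ = [[3/2, -1/2, 1/2], [11/2, -3/2, 5/2], [-21/2, 5/2, -9/2]].
Y = CL⁻¹ = [[12, -27, -13]] · [[3/2, -1/2, 1/2], [11/2, -3/2, 5/2], [-21/2, 5/2, -9/2]] = [[6, 2, -3]].

-3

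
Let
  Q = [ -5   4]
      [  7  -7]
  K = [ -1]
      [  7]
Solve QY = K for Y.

Y = [[-3], [-4]]

Since Q multiplies Y on the left, Y = Q⁻¹K.
det Q = 7; the adjugate gives Q⁻¹ = [[-1, -4/7], [-1, -5/7]].
Y = Q⁻¹K = [[-1, -4/7], [-1, -5/7]] · [[-1], [7]] = [[-3], [-4]].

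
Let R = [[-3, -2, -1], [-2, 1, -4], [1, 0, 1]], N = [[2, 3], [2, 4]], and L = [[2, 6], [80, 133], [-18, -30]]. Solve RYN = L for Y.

Y = [[-1, 1], [5, -1], [-5, -4]]

Left-multiply by R⁻¹ and right-multiply by N⁻¹: Y = R⁻¹LN⁻¹.
det R = 2, so R⁻¹ = [[1/2, 1, 9/2], [-1, -1, -5], [-1/2, -1, -7/2]].
det N = 2, so N⁻¹ = [[2, -3/2], [-1, 1]].
R⁻¹L = [[0, 1], [8, 11], [-18, -31]].
Y = (R⁻¹L)N⁻¹ = [[-1, 1], [5, -1], [-5, -4]].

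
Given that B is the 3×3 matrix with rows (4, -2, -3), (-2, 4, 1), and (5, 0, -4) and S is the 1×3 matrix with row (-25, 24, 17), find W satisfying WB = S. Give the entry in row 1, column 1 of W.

-6

B is on the right of W, so right-multiply by B⁻¹: W = SB⁻¹.
det B = 2, so B⁻¹ = [[-8, -4, 5], [-3/2, -1/2, 1], [-10, -5, 6]].
W = SB⁻¹ = [[-25, 24, 17]] · [[-8, -4, 5], [-3/2, -1/2, 1], [-10, -5, 6]] = [[-6, 3, 1]].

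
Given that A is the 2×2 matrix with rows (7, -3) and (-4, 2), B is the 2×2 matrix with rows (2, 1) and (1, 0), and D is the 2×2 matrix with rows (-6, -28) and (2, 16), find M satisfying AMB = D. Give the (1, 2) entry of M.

5

Isolating M: multiply by A⁻¹ from the left and B⁻¹ from the right, so M = A⁻¹DB⁻¹.
det A = 2; the adjugate gives A⁻¹ = [[1, 3/2], [2, 7/2]].
det B = -1; the adjugate gives B⁻¹ = [[0, 1], [1, -2]].
A⁻¹D = [[-3, -4], [-5, 0]].
M = (A⁻¹D)B⁻¹ = [[-4, 5], [0, -5]].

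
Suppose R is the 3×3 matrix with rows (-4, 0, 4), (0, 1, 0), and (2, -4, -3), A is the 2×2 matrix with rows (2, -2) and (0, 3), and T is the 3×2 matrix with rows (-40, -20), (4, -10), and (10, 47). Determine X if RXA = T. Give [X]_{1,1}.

Isolating X: multiply by R⁻¹ from the left and A⁻¹ from the right, so X = R⁻¹TA⁻¹.
R has determinant 4; R⁻¹ = [[-3/4, -4, -1], [0, 1, 0], [-1/2, -4, -1]].
det A = 6; the adjugate gives A⁻¹ = [[1/2, 1/3], [0, 1/3]].
R⁻¹T = [[4, 8], [4, -10], [-6, 3]].
X = (R⁻¹T)A⁻¹ = [[2, 4], [2, -2], [-3, -1]].

2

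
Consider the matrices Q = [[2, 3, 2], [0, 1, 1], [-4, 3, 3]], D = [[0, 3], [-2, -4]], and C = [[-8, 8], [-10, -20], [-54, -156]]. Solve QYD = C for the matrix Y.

Y = [[4, -3], [0, 0], [0, 5]]

Isolating Y: multiply by Q⁻¹ from the left and D⁻¹ from the right, so Y = Q⁻¹CD⁻¹.
det Q = -4, so Q⁻¹ = [[0, 3/4, -1/4], [1, -7/2, 1/2], [-1, 9/2, -1/2]].
det D = 6, so D⁻¹ = [[-2/3, -1/2], [1/3, 0]].
Q⁻¹C = [[6, 24], [0, 0], [-10, -20]].
Y = (Q⁻¹C)D⁻¹ = [[4, -3], [0, 0], [0, 5]].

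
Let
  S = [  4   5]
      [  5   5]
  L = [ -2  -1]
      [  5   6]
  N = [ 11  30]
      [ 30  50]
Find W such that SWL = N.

Isolating W: multiply by S⁻¹ from the left and L⁻¹ from the right, so W = S⁻¹NL⁻¹.
S has determinant -5; S⁻¹ = [[-1, 1], [1, -4/5]].
L has determinant -7; L⁻¹ = [[-6/7, -1/7], [5/7, 2/7]].
S⁻¹N = [[19, 20], [-13, -10]].
W = (S⁻¹N)L⁻¹ = [[-2, 3], [4, -1]].

W = [[-2, 3], [4, -1]]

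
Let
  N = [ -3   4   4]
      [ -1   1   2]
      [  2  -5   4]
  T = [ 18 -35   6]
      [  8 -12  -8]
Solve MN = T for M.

Since N sits to the right of M, M = TN⁻¹.
det N = 2, so N⁻¹ = [[7, -18, 2], [4, -10, 1], [3/2, -7/2, 1/2]].
M = TN⁻¹ = [[18, -35, 6], [8, -12, -8]] · [[7, -18, 2], [4, -10, 1], [3/2, -7/2, 1/2]] = [[-5, 5, 4], [-4, 4, 0]].

M = [[-5, 5, 4], [-4, 4, 0]]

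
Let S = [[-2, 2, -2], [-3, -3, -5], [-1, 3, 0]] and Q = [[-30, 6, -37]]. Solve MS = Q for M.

M = [[6, 5, 3]]

S is on the right of M, so right-multiply by S⁻¹: M = QS⁻¹.
det S = 4, so S⁻¹ = [[15/4, -3/2, -4], [5/4, -1/2, -1], [-3, 1, 3]].
M = QS⁻¹ = [[-30, 6, -37]] · [[15/4, -3/2, -4], [5/4, -1/2, -1], [-3, 1, 3]] = [[6, 5, 3]].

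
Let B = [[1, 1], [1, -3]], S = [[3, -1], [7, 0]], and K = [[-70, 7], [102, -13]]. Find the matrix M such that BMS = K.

M = [[-2, -3], [-5, -4]]

M = B⁻¹KS⁻¹ (apply B⁻¹ on the left and S⁻¹ on the right).
det B = -4, so B⁻¹ = [[3/4, 1/4], [1/4, -1/4]].
det S = 7; the adjugate gives S⁻¹ = [[0, 1/7], [-1, 3/7]].
B⁻¹K = [[-27, 2], [-43, 5]].
M = (B⁻¹K)S⁻¹ = [[-2, -3], [-5, -4]].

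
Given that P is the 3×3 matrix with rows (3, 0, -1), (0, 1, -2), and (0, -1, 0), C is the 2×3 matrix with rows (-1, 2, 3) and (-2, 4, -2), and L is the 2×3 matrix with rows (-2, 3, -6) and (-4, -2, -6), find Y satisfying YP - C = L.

Y = [[-1, 2, -3], [-2, 5, 3]]

YP = L + C = [[-3, 5, -3], [-6, 2, -8]].
Since P sits to the right of Y, Y = (L + C)P⁻¹.
det P = -6; the adjugate gives P⁻¹ = [[1/3, -1/6, -1/6], [0, 0, -1], [0, -1/2, -1/2]].
Y = (L + C)P⁻¹ = [[-1, 2, -3], [-2, 5, 3]].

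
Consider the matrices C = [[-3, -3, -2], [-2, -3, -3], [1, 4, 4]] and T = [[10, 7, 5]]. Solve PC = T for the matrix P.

Since C sits to the right of P, P = TC⁻¹.
C has determinant -5; C⁻¹ = [[0, -4/5, -3/5], [-1, 2, 1], [1, -9/5, -3/5]].
P = TC⁻¹ = [[10, 7, 5]] · [[0, -4/5, -3/5], [-1, 2, 1], [1, -9/5, -3/5]] = [[-2, -3, -2]].

P = [[-2, -3, -2]]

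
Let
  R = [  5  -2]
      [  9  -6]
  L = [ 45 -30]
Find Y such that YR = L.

R is on the right of Y, so right-multiply by R⁻¹: Y = LR⁻¹.
det R = -12, so R⁻¹ = [[1/2, -1/6], [3/4, -5/12]].
Y = LR⁻¹ = [[45, -30]] · [[1/2, -1/6], [3/4, -5/12]] = [[0, 5]].

Y = [[0, 5]]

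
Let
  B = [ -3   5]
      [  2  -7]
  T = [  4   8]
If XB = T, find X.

X = [[-4, -4]]

B is on the right of X, so right-multiply by B⁻¹: X = TB⁻¹.
B has determinant 11; B⁻¹ = [[-7/11, -5/11], [-2/11, -3/11]].
X = TB⁻¹ = [[4, 8]] · [[-7/11, -5/11], [-2/11, -3/11]] = [[-4, -4]].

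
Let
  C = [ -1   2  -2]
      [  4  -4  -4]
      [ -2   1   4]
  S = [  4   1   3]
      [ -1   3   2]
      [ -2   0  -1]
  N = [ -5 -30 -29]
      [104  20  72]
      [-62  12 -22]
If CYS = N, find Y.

Y = [[1, -3, 2], [-4, -4, 0], [0, 1, 5]]

Left-multiply by C⁻¹ and right-multiply by S⁻¹: Y = C⁻¹NS⁻¹.
det C = 4; the adjugate gives C⁻¹ = [[-3, -5/2, -4], [-2, -2, -3], [-1, -3/4, -1]].
det S = 1, so S⁻¹ = [[-3, 1, -7], [-5, 2, -11], [6, -2, 13]].
C⁻¹N = [[3, -8, -5], [-12, -16, -20], [-11, 3, -3]].
Y = (C⁻¹N)S⁻¹ = [[1, -3, 2], [-4, -4, 0], [0, 1, 5]].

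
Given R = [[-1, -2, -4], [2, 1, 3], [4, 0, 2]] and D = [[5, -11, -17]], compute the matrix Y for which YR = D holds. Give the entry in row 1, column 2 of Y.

-1

Right-multiplying both sides by R⁻¹ gives Y = DR⁻¹.
R has determinant -2; R⁻¹ = [[-1, -2, 1], [-4, -7, 5/2], [2, 4, -3/2]].
Y = DR⁻¹ = [[5, -11, -17]] · [[-1, -2, 1], [-4, -7, 5/2], [2, 4, -3/2]] = [[5, -1, 3]].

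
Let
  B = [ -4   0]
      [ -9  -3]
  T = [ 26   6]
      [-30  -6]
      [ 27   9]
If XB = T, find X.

X = [[-2, -2], [3, 2], [0, -3]]

B is on the right of X, so right-multiply by B⁻¹: X = TB⁻¹.
det B = 12, so B⁻¹ = [[-1/4, 0], [3/4, -1/3]].
X = TB⁻¹ = [[26, 6], [-30, -6], [27, 9]] · [[-1/4, 0], [3/4, -1/3]] = [[-2, -2], [3, 2], [0, -3]].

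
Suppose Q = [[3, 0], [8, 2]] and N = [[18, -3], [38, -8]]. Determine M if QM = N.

Q is on the left of M, so left-multiply by Q⁻¹: M = Q⁻¹N.
det Q = 6; the adjugate gives Q⁻¹ = [[1/3, 0], [-4/3, 1/2]].
M = Q⁻¹N = [[1/3, 0], [-4/3, 1/2]] · [[18, -3], [38, -8]] = [[6, -1], [-5, 0]].

M = [[6, -1], [-5, 0]]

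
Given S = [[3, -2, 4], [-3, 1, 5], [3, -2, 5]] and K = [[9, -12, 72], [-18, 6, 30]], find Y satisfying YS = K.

Y = [[3, 6, 6], [0, 6, 0]]

Right-multiplying both sides by S⁻¹ gives Y = KS⁻¹.
det S = -3, so S⁻¹ = [[-5, -2/3, 14/3], [-10, -1, 9], [-1, 0, 1]].
Y = KS⁻¹ = [[9, -12, 72], [-18, 6, 30]] · [[-5, -2/3, 14/3], [-10, -1, 9], [-1, 0, 1]] = [[3, 6, 6], [0, 6, 0]].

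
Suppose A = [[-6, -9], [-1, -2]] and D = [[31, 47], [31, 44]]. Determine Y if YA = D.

A is on the right of Y, so right-multiply by A⁻¹: Y = DA⁻¹.
det A = 3, so A⁻¹ = [[-2/3, 3], [1/3, -2]].
Y = DA⁻¹ = [[31, 47], [31, 44]] · [[-2/3, 3], [1/3, -2]] = [[-5, -1], [-6, 5]].

Y = [[-5, -1], [-6, 5]]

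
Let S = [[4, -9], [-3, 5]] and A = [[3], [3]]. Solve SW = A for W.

Left-multiplying both sides by S⁻¹ gives W = S⁻¹A.
det S = -7, so S⁻¹ = [[-5/7, -9/7], [-3/7, -4/7]].
W = S⁻¹A = [[-5/7, -9/7], [-3/7, -4/7]] · [[3], [3]] = [[-6], [-3]].

W = [[-6], [-3]]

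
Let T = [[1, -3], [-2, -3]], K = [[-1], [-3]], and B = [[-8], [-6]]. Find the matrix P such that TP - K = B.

TP = B + K = [[-9], [-9]].
Since T multiplies P on the left, P = T⁻¹(B + K).
det T = -9, so T⁻¹ = [[1/3, -1/3], [-2/9, -1/9]].
P = T⁻¹(B + K) = [[0], [3]].

P = [[0], [3]]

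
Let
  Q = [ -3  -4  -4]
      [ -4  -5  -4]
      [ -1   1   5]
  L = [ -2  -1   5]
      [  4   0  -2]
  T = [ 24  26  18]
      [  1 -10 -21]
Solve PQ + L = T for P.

PQ = T − L = [[26, 27, 13], [-3, -10, -19]].
Right-multiplying both sides by Q⁻¹ gives P = (T − L)Q⁻¹.
det Q = 3; the adjugate gives Q⁻¹ = [[-7, 16/3, -4/3], [8, -19/3, 4/3], [-3, 7/3, -1/3]].
P = (T − L)Q⁻¹ = [[-5, -2, -3], [-2, 3, -3]].

P = [[-5, -2, -3], [-2, 3, -3]]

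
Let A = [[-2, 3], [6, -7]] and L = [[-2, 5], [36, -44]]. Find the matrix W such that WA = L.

W = [[4, 1], [-3, 5]]

A is on the right of W, so right-multiply by A⁻¹: W = LA⁻¹.
det A = -4; the adjugate gives A⁻¹ = [[7/4, 3/4], [3/2, 1/2]].
W = LA⁻¹ = [[-2, 5], [36, -44]] · [[7/4, 3/4], [3/2, 1/2]] = [[4, 1], [-3, 5]].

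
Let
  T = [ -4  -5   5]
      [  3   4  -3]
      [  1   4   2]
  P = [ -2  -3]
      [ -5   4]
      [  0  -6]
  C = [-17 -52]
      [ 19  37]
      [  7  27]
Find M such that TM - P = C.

TM = C + P = [[-19, -55], [14, 41], [7, 21]].
Left-multiplying both sides by T⁻¹ gives M = T⁻¹(C + P).
det T = 5, so T⁻¹ = [[4, 6, -1], [-9/5, -13/5, 3/5], [8/5, 11/5, -1/5]].
M = T⁻¹(C + P) = [[1, 5], [2, 5], [-1, -2]].

M = [[1, 5], [2, 5], [-1, -2]]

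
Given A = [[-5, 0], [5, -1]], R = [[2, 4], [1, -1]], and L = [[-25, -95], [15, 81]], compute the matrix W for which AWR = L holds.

Left-multiply by A⁻¹ and right-multiply by R⁻¹: W = A⁻¹LR⁻¹.
A has determinant 5; A⁻¹ = [[-1/5, 0], [-1, -1]].
R has determinant -6; R⁻¹ = [[1/6, 2/3], [1/6, -1/3]].
A⁻¹L = [[5, 19], [10, 14]].
W = (A⁻¹L)R⁻¹ = [[4, -3], [4, 2]].

W = [[4, -3], [4, 2]]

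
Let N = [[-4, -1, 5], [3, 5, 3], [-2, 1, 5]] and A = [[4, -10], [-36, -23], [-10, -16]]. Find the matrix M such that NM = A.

Left-multiplying both sides by N⁻¹ gives M = N⁻¹A.
det N = -2; the adjugate gives N⁻¹ = [[-11, -5, 14], [21/2, 5, -27/2], [-13/2, -3, 17/2]].
M = N⁻¹A = [[-11, -5, 14], [21/2, 5, -27/2], [-13/2, -3, 17/2]] · [[4, -10], [-36, -23], [-10, -16]] = [[-4, 1], [-3, -4], [-3, -2]].

M = [[-4, 1], [-3, -4], [-3, -2]]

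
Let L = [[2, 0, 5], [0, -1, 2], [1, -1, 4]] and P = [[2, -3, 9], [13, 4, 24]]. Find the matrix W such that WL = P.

Since L sits to the right of W, W = PL⁻¹.
det L = 1; the adjugate gives L⁻¹ = [[-2, -5, 5], [2, 3, -4], [1, 2, -2]].
W = PL⁻¹ = [[2, -3, 9], [13, 4, 24]] · [[-2, -5, 5], [2, 3, -4], [1, 2, -2]] = [[-1, -1, 4], [6, -5, 1]].

W = [[-1, -1, 4], [6, -5, 1]]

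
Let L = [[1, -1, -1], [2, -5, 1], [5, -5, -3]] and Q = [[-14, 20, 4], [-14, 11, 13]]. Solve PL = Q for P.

P = [[0, -2, -2], [-6, 1, -2]]

Right-multiplying both sides by L⁻¹ gives P = QL⁻¹.
det L = -6, so L⁻¹ = [[-10/3, -1/3, 1], [-11/6, -1/3, 1/2], [-5/2, 0, 1/2]].
P = QL⁻¹ = [[-14, 20, 4], [-14, 11, 13]] · [[-10/3, -1/3, 1], [-11/6, -1/3, 1/2], [-5/2, 0, 1/2]] = [[0, -2, -2], [-6, 1, -2]].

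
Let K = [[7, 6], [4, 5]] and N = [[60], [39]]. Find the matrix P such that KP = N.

Left-multiplying both sides by K⁻¹ gives P = K⁻¹N.
det K = 11; the adjugate gives K⁻¹ = [[5/11, -6/11], [-4/11, 7/11]].
P = K⁻¹N = [[5/11, -6/11], [-4/11, 7/11]] · [[60], [39]] = [[6], [3]].

P = [[6], [3]]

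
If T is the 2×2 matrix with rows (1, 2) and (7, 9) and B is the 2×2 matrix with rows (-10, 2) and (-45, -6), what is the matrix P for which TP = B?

P = [[0, -6], [-5, 4]]

T is on the left of P, so left-multiply by T⁻¹: P = T⁻¹B.
det T = -5; the adjugate gives T⁻¹ = [[-9/5, 2/5], [7/5, -1/5]].
P = T⁻¹B = [[-9/5, 2/5], [7/5, -1/5]] · [[-10, 2], [-45, -6]] = [[0, -6], [-5, 4]].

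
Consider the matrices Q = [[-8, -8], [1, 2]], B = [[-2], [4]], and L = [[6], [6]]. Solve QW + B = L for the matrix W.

QW = L − B = [[8], [2]].
Q is on the left of W, so left-multiply by Q⁻¹: W = Q⁻¹(L − B).
Q has determinant -8; Q⁻¹ = [[-1/4, -1], [1/8, 1]].
W = Q⁻¹(L − B) = [[-4], [3]].

W = [[-4], [3]]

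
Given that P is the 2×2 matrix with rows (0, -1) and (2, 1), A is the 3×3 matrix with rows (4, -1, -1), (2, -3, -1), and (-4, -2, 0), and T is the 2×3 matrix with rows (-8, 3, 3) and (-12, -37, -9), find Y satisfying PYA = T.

Isolating Y: multiply by P⁻¹ from the left and A⁻¹ from the right, so Y = P⁻¹TA⁻¹.
det P = 2; the adjugate gives P⁻¹ = [[1/2, 1/2], [-1, 0]].
A has determinant 4; A⁻¹ = [[-1/2, 1/2, -1/2], [1, -1, 1/2], [-4, 3, -5/2]].
P⁻¹T = [[-10, -17, -3], [8, -3, -3]].
Y = (P⁻¹T)A⁻¹ = [[0, 3, 4], [5, -2, 2]].

Y = [[0, 3, 4], [5, -2, 2]]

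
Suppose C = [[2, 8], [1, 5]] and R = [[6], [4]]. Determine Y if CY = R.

Y = [[-1], [1]]

C is on the left of Y, so left-multiply by C⁻¹: Y = C⁻¹R.
C has determinant 2; C⁻¹ = [[5/2, -4], [-1/2, 1]].
Y = C⁻¹R = [[5/2, -4], [-1/2, 1]] · [[6], [4]] = [[-1], [1]].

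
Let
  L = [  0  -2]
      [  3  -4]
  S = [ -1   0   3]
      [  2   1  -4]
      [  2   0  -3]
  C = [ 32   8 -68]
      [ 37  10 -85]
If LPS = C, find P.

P = L⁻¹CS⁻¹ (apply L⁻¹ on the left and S⁻¹ on the right).
det L = 6; the adjugate gives L⁻¹ = [[-2/3, 1/3], [-1/2, 0]].
det S = -3, so S⁻¹ = [[1, 0, 1], [2/3, 1, -2/3], [2/3, 0, 1/3]].
L⁻¹C = [[-9, -2, 17], [-16, -4, 34]].
P = (L⁻¹C)S⁻¹ = [[1, -2, -2], [4, -4, -2]].

P = [[1, -2, -2], [4, -4, -2]]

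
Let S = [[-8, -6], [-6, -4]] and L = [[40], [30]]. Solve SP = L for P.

P = [[-5], [0]]

Since S multiplies P on the left, P = S⁻¹L.
det S = -4; the adjugate gives S⁻¹ = [[1, -3/2], [-3/2, 2]].
P = S⁻¹L = [[1, -3/2], [-3/2, 2]] · [[40], [30]] = [[-5], [0]].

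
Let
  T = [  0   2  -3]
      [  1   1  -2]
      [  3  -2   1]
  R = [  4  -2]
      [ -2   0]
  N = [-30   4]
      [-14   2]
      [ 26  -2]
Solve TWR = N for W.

W = [[1, -2], [2, 1], [2, -3]]

Isolating W: multiply by T⁻¹ from the left and R⁻¹ from the right, so W = T⁻¹NR⁻¹.
T has determinant 1; T⁻¹ = [[-3, 4, -1], [-7, 9, -3], [-5, 6, -2]].
det R = -4, so R⁻¹ = [[0, -1/2], [-1/2, -1]].
T⁻¹N = [[8, -2], [6, -4], [14, -4]].
W = (T⁻¹N)R⁻¹ = [[1, -2], [2, 1], [2, -3]].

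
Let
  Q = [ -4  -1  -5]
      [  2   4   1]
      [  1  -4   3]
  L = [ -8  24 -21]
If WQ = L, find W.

Right-multiplying both sides by Q⁻¹ gives W = LQ⁻¹.
det Q = 1; the adjugate gives Q⁻¹ = [[16, 23, 19], [-5, -7, -6], [-12, -17, -14]].
W = LQ⁻¹ = [[-8, 24, -21]] · [[16, 23, 19], [-5, -7, -6], [-12, -17, -14]] = [[4, 5, -2]].

W = [[4, 5, -2]]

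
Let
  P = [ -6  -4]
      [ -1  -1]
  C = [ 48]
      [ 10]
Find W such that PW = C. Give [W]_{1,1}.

Since P multiplies W on the left, W = P⁻¹C.
P has determinant 2; P⁻¹ = [[-1/2, 2], [1/2, -3]].
W = P⁻¹C = [[-1/2, 2], [1/2, -3]] · [[48], [10]] = [[-4], [-6]].

-4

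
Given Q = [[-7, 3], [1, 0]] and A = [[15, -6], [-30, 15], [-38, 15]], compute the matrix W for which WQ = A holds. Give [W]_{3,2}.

Since Q sits to the right of W, W = AQ⁻¹.
det Q = -3; the adjugate gives Q⁻¹ = [[0, 1], [1/3, 7/3]].
W = AQ⁻¹ = [[15, -6], [-30, 15], [-38, 15]] · [[0, 1], [1/3, 7/3]] = [[-2, 1], [5, 5], [5, -3]].

-3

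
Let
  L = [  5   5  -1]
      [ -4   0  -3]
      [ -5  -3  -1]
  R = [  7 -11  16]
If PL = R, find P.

Right-multiplying both sides by L⁻¹ gives P = RL⁻¹.
L has determinant -2; L⁻¹ = [[9/2, -4, 15/2], [-11/2, 5, -19/2], [-6, 5, -10]].
P = RL⁻¹ = [[7, -11, 16]] · [[9/2, -4, 15/2], [-11/2, 5, -19/2], [-6, 5, -10]] = [[-4, -3, -3]].

P = [[-4, -3, -3]]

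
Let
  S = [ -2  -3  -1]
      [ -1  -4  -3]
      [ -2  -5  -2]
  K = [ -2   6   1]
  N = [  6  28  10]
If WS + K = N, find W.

W = [[1, 0, -5]]

WS = N − K = [[8, 22, 9]].
S is on the right of W, so right-multiply by S⁻¹: W = (N − K)S⁻¹.
det S = 5, so S⁻¹ = [[-7/5, -1/5, 1], [4/5, 2/5, -1], [-3/5, -4/5, 1]].
W = (N − K)S⁻¹ = [[1, 0, -5]].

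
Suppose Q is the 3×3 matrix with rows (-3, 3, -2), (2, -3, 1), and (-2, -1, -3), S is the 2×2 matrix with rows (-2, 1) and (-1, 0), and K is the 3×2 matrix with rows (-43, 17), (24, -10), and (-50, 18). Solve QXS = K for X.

Isolating X: multiply by Q⁻¹ from the left and S⁻¹ from the right, so X = Q⁻¹KS⁻¹.
det Q = -2, so Q⁻¹ = [[-5, -11/2, 3/2], [-2, -5/2, 1/2], [4, 9/2, -3/2]].
det S = 1, so S⁻¹ = [[0, -1], [1, -2]].
Q⁻¹K = [[8, -3], [1, 0], [11, -4]].
X = (Q⁻¹K)S⁻¹ = [[-3, -2], [0, -1], [-4, -3]].

X = [[-3, -2], [0, -1], [-4, -3]]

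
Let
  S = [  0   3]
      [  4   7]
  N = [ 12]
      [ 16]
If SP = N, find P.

P = [[-3], [4]]

Since S multiplies P on the left, P = S⁻¹N.
S has determinant -12; S⁻¹ = [[-7/12, 1/4], [1/3, 0]].
P = S⁻¹N = [[-7/12, 1/4], [1/3, 0]] · [[12], [16]] = [[-3], [4]].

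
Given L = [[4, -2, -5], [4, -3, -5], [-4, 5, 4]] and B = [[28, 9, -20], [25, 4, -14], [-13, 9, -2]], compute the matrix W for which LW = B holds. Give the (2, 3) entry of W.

-6

Left-multiplying both sides by L⁻¹ gives W = L⁻¹B.
L has determinant 4; L⁻¹ = [[13/4, -17/4, -5/4], [1, -1, 0], [2, -3, -1]].
W = L⁻¹B = [[13/4, -17/4, -5/4], [1, -1, 0], [2, -3, -1]] · [[28, 9, -20], [25, 4, -14], [-13, 9, -2]] = [[1, 1, -3], [3, 5, -6], [-6, -3, 4]].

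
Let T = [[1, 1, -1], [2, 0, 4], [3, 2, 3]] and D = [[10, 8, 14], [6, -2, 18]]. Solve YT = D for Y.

Y = [[-4, -2, 6], [-2, 4, 0]]

T is on the right of Y, so right-multiply by T⁻¹: Y = DT⁻¹.
det T = -6; the adjugate gives T⁻¹ = [[4/3, 5/6, -2/3], [-1, -1, 1], [-2/3, -1/6, 1/3]].
Y = DT⁻¹ = [[10, 8, 14], [6, -2, 18]] · [[4/3, 5/6, -2/3], [-1, -1, 1], [-2/3, -1/6, 1/3]] = [[-4, -2, 6], [-2, 4, 0]].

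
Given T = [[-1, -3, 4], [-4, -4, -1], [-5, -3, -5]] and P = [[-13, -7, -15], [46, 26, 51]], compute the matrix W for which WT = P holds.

Right-multiplying both sides by T⁻¹ gives W = PT⁻¹.
T has determinant -4; T⁻¹ = [[-17/4, 27/4, -19/4], [15/4, -25/4, 17/4], [2, -3, 2]].
W = PT⁻¹ = [[-13, -7, -15], [46, 26, 51]] · [[-17/4, 27/4, -19/4], [15/4, -25/4, 17/4], [2, -3, 2]] = [[-1, 1, 2], [4, -5, -6]].

W = [[-1, 1, 2], [4, -5, -6]]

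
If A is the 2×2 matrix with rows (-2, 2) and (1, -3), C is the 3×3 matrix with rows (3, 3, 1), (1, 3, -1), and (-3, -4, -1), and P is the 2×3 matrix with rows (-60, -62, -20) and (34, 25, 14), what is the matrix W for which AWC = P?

Isolating W: multiply by A⁻¹ from the left and C⁻¹ from the right, so W = A⁻¹PC⁻¹.
det A = 4, so A⁻¹ = [[-3/4, -1/2], [-1/4, -1/2]].
C has determinant -4; C⁻¹ = [[7/4, 1/4, 3/2], [-1, 0, -1], [-5/4, -3/4, -3/2]].
A⁻¹P = [[28, 34, 8], [-2, 3, -2]].
W = (A⁻¹P)C⁻¹ = [[5, 1, -4], [-4, 1, -3]].

W = [[5, 1, -4], [-4, 1, -3]]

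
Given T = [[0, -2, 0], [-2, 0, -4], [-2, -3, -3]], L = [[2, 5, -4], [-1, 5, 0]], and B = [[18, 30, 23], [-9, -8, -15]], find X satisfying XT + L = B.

XT = B − L = [[16, 25, 27], [-8, -13, -15]].
Right-multiplying both sides by T⁻¹ gives X = (B − L)T⁻¹.
T has determinant -4; T⁻¹ = [[3, 3/2, -2], [-1/2, 0, 0], [-3/2, -1, 1]].
X = (B − L)T⁻¹ = [[-5, -3, -5], [5, 3, 1]].

X = [[-5, -3, -5], [5, 3, 1]]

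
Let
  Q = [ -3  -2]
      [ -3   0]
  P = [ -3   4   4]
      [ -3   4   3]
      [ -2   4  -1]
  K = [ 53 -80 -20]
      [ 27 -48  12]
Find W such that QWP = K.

Isolating W: multiply by Q⁻¹ from the left and P⁻¹ from the right, so W = Q⁻¹KP⁻¹.
det Q = -6; the adjugate gives Q⁻¹ = [[0, -1/3], [-1/2, 1/2]].
det P = -4; the adjugate gives P⁻¹ = [[4, -5, 1], [9/4, -11/4, 3/4], [1, -1, 0]].
Q⁻¹K = [[-9, 16, -4], [-13, 16, 16]].
W = (Q⁻¹K)P⁻¹ = [[-4, 5, 3], [0, 5, -1]].

W = [[-4, 5, 3], [0, 5, -1]]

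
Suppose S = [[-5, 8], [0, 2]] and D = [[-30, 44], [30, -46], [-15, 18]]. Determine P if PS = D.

P = [[6, -2], [-6, 1], [3, -3]]

Since S sits to the right of P, P = DS⁻¹.
S has determinant -10; S⁻¹ = [[-1/5, 4/5], [0, 1/2]].
P = DS⁻¹ = [[-30, 44], [30, -46], [-15, 18]] · [[-1/5, 4/5], [0, 1/2]] = [[6, -2], [-6, 1], [3, -3]].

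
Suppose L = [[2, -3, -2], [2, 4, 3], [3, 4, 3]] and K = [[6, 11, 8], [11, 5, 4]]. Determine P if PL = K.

P = [[-1, -2, 4], [1, -3, 5]]

Right-multiplying both sides by L⁻¹ gives P = KL⁻¹.
det L = -1, so L⁻¹ = [[0, -1, 1], [-3, -12, 10], [4, 17, -14]].
P = KL⁻¹ = [[6, 11, 8], [11, 5, 4]] · [[0, -1, 1], [-3, -12, 10], [4, 17, -14]] = [[-1, -2, 4], [1, -3, 5]].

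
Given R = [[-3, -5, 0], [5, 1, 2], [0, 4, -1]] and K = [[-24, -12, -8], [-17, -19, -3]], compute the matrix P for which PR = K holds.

Right-multiplying both sides by R⁻¹ gives P = KR⁻¹.
det R = 2; the adjugate gives R⁻¹ = [[-9/2, -5/2, -5], [5/2, 3/2, 3], [10, 6, 11]].
P = KR⁻¹ = [[-24, -12, -8], [-17, -19, -3]] · [[-9/2, -5/2, -5], [5/2, 3/2, 3], [10, 6, 11]] = [[-2, -6, -4], [-1, -4, -5]].

P = [[-2, -6, -4], [-1, -4, -5]]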